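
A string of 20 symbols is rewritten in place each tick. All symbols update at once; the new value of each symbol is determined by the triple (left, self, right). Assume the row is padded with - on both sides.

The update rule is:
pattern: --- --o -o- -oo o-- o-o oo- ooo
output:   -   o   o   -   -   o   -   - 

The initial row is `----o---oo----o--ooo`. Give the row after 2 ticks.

tick 1: ---oo--o-----oo-o---
tick 2: --o---oo----o--oo---

--o---oo----o--oo---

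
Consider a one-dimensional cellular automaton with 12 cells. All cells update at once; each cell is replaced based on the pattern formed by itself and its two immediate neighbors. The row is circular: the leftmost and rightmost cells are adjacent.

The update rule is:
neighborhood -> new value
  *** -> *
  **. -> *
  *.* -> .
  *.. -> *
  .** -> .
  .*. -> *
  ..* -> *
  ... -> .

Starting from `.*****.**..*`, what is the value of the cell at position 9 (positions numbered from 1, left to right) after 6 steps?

step 1: ..****..****
step 2: **.*****.***
step 3: **..****..**
step 4: ****.*****.*
step 5: ****..****..
step 6: .*****.*****
position 9 holds *

*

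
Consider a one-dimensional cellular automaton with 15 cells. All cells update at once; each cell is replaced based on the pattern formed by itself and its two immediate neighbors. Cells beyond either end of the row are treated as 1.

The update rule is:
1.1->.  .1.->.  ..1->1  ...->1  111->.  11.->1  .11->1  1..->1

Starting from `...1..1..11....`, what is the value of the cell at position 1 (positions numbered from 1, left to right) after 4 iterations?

.

111.11.11111111
..1.11.1.......
11..11..1111111
.11111111......
position 1 holds .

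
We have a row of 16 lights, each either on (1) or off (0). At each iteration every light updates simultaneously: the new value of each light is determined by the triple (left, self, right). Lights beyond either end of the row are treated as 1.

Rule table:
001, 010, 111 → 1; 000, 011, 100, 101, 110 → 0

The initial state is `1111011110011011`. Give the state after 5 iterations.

1110001100100001
1100010001100010
1000110010000110
0001000110001000
0011001000011001

0011001000011001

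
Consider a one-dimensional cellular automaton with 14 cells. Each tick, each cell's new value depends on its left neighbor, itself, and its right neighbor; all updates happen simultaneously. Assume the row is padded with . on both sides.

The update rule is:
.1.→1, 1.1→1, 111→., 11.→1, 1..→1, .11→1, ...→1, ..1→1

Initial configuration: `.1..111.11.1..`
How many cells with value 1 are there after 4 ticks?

11111.11111111
1...111......1
11111.11111111  (repeats tick 1; period 2)
tick 4: 1...111......1
count of 1: 5

5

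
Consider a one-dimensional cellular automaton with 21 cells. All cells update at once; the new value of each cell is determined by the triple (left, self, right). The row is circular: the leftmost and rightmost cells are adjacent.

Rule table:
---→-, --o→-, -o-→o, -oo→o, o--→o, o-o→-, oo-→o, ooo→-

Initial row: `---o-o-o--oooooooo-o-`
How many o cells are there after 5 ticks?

12

---o-o-oo-o------o-oo
o--o-o-oo-oo-----o-oo
oo-o-o-oo-ooo----o-o-
oo-o-o-oo-o-oo---o-o-
oo-o-o-oo-o-ooo--o-o-
count of o: 12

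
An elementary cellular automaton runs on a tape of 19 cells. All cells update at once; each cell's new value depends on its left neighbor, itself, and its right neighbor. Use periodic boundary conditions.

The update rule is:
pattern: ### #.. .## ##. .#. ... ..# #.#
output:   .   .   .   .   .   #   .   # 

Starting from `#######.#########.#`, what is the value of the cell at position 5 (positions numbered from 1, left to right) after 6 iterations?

.......#.........#.
######...#######...
.......#.........#.  (repeats iteration 1; period 2)
iteration 6: ######...#######...
position 5 holds #

#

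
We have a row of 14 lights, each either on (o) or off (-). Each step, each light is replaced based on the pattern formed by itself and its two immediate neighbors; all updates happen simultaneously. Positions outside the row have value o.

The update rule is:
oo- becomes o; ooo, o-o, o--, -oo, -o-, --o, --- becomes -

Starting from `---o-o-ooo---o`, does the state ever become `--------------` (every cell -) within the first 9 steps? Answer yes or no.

step 1: ---------o----
step 2: --------------
all cells are - at step 2

yes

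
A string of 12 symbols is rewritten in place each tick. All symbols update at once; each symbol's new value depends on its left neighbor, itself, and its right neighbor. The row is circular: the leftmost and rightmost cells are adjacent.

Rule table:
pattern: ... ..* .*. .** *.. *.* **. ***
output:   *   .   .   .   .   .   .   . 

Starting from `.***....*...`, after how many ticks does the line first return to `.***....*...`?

2

tick 1: .....**...**
tick 2: .***....*...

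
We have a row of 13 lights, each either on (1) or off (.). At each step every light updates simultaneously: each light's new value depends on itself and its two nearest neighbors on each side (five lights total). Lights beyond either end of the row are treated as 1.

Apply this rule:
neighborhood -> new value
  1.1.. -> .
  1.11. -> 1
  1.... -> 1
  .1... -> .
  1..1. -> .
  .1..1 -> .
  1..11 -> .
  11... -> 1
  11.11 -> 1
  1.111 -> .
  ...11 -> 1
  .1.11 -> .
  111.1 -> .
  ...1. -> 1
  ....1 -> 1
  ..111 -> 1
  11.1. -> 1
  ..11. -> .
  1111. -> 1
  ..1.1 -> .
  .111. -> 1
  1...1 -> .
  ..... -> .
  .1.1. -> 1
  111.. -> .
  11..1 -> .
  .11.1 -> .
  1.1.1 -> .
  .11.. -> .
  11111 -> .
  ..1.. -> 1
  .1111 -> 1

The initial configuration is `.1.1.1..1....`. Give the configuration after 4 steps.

step 1: 1.1.1...1.111
step 2: .1.1...1...1.
step 3: 1.1...11..1..
step 4: .1...1....1..

.1...1....1..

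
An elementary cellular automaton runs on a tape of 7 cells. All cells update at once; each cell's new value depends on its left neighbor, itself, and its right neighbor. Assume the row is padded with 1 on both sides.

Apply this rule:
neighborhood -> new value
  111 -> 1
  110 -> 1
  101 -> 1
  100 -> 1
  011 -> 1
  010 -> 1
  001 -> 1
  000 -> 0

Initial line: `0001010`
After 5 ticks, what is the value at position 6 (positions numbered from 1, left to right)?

1

1011111
1111111
1111111  (fixed point — unchanged through tick 5)
position 6 holds 1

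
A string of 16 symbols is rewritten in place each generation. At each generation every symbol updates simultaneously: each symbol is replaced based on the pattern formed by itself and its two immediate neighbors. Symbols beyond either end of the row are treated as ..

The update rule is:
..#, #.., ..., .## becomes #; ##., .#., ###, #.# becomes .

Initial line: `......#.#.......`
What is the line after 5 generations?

######...#######
#.....####......
.######...######
##.....####.....
#.######...#####

#.######...#####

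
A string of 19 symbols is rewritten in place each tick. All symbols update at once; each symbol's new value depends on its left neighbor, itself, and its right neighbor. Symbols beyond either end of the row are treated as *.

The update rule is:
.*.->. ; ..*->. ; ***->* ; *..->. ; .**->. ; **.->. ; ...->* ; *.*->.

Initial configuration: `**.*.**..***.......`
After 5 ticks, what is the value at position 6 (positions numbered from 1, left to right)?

tick 1: *.........*..*****.
tick 2: ..*******.....***..
tick 3: ...*****..***..*...
tick 4: .*..***....*.....*.
tick 5: .....*..**...***...
position 6 holds *

*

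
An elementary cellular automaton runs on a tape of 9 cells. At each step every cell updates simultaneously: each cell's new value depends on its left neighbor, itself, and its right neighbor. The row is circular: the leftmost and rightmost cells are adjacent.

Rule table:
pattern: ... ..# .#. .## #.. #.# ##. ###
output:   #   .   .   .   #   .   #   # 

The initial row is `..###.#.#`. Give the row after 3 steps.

#..##....
.#..####.
..#..####

..#..####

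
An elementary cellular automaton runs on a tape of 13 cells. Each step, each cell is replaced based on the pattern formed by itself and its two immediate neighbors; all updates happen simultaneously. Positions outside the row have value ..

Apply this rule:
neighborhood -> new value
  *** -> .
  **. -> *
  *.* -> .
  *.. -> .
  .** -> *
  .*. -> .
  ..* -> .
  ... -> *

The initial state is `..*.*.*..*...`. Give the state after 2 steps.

..********.**

step 1: *..........**
step 2: ..********.**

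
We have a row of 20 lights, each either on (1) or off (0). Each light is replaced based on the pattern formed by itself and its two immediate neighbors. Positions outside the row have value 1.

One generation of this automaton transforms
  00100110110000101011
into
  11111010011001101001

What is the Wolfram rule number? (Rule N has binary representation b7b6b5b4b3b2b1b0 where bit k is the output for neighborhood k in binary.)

position 19: 111 → 1  (bit 7 = 1)
position 6: 110 → 1  (bit 6 = 1)
position 7: 101 → 0  (bit 5 = 0)
position 0: 100 → 1  (bit 4 = 1)
position 5: 011 → 0  (bit 3 = 0)
position 2: 010 → 1  (bit 2 = 1)
position 1: 001 → 1  (bit 1 = 1)
position 11: 000 → 0  (bit 0 = 0)
bits b7..b0 = 11010110 = 214

214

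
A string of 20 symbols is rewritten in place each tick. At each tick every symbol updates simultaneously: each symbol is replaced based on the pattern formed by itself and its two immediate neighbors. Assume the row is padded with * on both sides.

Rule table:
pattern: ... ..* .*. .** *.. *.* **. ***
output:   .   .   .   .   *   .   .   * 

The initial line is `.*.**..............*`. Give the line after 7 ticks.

..*..*.....*........

.....*..............
*.....*.............
.*.....*............
..*.....*...........
*..*.....*..........
.*..*.....*.........
..*..*.....*........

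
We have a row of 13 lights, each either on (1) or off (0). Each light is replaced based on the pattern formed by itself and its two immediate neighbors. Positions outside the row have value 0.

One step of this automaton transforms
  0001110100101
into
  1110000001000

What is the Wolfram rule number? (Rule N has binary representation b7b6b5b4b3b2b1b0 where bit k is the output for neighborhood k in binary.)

position 4: 111 → 0  (bit 7 = 0)
position 5: 110 → 0  (bit 6 = 0)
position 6: 101 → 0  (bit 5 = 0)
position 8: 100 → 0  (bit 4 = 0)
position 3: 011 → 0  (bit 3 = 0)
position 7: 010 → 0  (bit 2 = 0)
position 2: 001 → 1  (bit 1 = 1)
position 0: 000 → 1  (bit 0 = 1)
bits b7..b0 = 00000011 = 3

3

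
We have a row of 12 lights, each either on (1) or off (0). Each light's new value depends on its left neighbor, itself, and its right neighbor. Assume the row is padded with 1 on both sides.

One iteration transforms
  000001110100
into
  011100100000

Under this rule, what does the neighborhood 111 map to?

At position 6 the neighborhood is 111; the next row has 1 there.

1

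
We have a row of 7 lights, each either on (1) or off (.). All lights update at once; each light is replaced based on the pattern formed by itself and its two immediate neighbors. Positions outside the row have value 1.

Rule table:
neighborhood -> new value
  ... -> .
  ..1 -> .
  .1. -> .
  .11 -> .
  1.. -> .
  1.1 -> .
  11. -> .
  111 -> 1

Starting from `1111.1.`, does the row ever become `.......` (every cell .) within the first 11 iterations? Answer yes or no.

yes

111....
11.....
1......
.......
all cells are . at iteration 4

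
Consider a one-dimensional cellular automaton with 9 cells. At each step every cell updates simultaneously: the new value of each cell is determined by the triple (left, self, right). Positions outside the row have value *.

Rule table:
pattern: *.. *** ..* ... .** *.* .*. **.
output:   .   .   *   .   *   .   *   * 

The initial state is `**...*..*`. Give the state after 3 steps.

.*.*.*.*.

.*..**.**
.*.***.*.
.*.*.*.*.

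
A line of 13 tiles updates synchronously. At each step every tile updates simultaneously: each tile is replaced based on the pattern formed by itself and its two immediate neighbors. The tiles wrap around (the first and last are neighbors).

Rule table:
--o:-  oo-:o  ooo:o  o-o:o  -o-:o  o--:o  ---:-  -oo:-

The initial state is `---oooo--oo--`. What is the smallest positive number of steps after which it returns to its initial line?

step 1: ----oooo--oo-
step 2: -----oooo--oo
step 3: o-----oooo--o
step 4: oo-----oooo--
step 5: -oo-----oooo-
step 6: --oo-----oooo
step 7: o--oo-----ooo
step 8: oo--oo-----oo
step 9: ooo--oo-----o
step 10: oooo--oo-----
step 11: -oooo--oo----
step 12: --oooo--oo---
step 13: ---oooo--oo--

13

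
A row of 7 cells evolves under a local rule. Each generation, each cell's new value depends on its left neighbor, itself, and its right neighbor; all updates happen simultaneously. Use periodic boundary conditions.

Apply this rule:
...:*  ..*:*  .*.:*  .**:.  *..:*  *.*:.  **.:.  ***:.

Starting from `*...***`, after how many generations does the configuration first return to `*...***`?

2

generation 1: .***...
generation 2: *...***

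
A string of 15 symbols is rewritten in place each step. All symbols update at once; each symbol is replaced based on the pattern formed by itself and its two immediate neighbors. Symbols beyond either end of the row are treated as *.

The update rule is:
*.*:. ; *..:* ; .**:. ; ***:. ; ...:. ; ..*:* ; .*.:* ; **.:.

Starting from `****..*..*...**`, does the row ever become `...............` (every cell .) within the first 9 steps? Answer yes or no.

no

....*******.*..
*..*........***
.****......*...
.....*....***.*
*...***..*.....
.*.*...****...*
.*.**.*....*.*.
.*....**..**.*.
.**..*..**...*.
step 9 is .**..*..**...*., still not uniform .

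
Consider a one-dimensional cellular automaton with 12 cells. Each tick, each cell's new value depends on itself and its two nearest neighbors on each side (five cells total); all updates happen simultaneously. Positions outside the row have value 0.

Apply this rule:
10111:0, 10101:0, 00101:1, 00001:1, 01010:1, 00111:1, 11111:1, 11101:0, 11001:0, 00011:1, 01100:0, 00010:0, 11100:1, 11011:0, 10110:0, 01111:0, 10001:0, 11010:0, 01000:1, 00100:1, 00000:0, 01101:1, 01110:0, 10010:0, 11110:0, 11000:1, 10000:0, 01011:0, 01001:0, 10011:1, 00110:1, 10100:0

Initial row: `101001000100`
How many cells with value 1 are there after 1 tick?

tick 1: 110001100110
count of 1: 6

6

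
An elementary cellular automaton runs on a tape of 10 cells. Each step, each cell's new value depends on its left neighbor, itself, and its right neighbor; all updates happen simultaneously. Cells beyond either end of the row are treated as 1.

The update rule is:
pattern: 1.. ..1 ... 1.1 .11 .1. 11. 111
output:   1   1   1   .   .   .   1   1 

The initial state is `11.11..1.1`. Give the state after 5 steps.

111111..11

11..111...
1111.11111
1111..1111
111111.111
111111..11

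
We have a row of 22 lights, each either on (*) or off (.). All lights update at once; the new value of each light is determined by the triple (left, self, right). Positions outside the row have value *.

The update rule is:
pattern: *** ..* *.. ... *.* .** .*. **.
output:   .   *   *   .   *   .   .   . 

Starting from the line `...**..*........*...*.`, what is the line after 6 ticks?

*.*..**.*......*.*.*.*
.*.**..*.*....*.*.*.*.
*.*..**.*.*..*.*.*.*.*
.*.**..*.*.**.*.*.*.*.
*.*..**.*.*..*.*.*.*.*  (repeats tick 3; period 2)
tick 6: .*.**..*.*.**.*.*.*.*.

.*.**..*.*.**.*.*.*.*.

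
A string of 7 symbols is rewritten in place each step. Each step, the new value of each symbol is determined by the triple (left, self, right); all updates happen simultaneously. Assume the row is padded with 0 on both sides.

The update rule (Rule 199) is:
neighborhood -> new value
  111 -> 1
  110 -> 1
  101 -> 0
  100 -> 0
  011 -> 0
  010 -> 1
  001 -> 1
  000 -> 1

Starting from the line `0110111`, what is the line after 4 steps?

1010101

step 1: 1010011
step 2: 1010101
step 3: 1010101  (fixed point — unchanged through step 4)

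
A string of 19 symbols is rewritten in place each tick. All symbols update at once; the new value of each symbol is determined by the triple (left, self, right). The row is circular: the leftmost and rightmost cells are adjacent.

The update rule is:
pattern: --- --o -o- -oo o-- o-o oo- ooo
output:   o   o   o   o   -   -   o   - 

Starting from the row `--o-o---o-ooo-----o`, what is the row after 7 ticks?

-oo-o-ooo-o-o-ooooo
-oo-o-o-o-o-o-o---o
-oo-o-o-o-o-o-o-ooo
-oo-o-o-o-o-o-o-o-o
-oo-o-o-o-o-o-o-o-o  (fixed point — unchanged through tick 7)

-oo-o-o-o-o-o-o-o-o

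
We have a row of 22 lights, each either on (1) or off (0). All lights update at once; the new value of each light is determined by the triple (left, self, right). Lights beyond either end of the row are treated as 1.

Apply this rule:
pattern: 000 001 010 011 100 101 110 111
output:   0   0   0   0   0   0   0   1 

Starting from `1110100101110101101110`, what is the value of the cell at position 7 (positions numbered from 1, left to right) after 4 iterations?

0

1100000000100000000100
1000000000000000000000
0000000000000000000000
0000000000000000000000
position 7 holds 0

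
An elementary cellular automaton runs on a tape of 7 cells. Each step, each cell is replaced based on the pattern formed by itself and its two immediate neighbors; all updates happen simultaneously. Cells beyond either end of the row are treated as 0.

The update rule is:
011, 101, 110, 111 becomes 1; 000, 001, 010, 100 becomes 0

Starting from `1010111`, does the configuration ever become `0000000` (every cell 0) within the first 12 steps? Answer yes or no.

0101111
0011111
0011111  (fixed point — unchanged through step 12)
step 12 is 0011111, still not uniform 0

no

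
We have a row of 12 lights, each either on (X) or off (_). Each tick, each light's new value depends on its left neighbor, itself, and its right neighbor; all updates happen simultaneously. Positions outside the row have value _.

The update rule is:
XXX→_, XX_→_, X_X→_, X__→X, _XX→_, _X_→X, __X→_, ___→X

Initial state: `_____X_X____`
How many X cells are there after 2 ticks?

1

XXXX_X_XXXXX
_____X______
count of X: 1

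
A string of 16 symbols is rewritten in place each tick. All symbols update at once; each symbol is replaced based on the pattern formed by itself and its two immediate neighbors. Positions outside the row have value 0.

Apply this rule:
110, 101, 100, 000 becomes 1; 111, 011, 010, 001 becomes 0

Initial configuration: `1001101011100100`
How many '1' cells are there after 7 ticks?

8

0100110100110011
0010011010011001
1001001101001100
0100100110100111
0010010011010001
1001001001101100
0100100100110111
count of 1: 8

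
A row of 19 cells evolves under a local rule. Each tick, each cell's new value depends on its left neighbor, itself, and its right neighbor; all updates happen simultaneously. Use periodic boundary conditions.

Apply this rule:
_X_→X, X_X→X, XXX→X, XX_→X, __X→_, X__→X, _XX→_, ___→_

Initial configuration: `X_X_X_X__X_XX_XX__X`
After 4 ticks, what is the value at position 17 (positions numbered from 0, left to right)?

_

tick 1: XXXXXXXX_XX_XX_XX__
tick 2: _XXXXXXXX_XX_XX_XX_
tick 3: __XXXXXXXX_XX_XX_XX
tick 4: X__XXXXXXXX_XX_XX_X
position 17 holds _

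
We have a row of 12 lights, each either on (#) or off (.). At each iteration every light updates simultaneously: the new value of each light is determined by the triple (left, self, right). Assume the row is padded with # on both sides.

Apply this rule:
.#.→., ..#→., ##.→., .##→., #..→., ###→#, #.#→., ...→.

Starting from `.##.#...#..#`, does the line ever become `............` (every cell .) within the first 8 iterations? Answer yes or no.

............
all cells are . at iteration 1

yes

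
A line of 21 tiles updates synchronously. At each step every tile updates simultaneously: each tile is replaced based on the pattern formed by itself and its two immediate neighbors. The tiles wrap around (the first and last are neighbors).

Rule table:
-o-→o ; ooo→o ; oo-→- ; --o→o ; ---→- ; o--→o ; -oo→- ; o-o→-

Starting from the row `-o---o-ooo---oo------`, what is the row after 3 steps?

-oo--o-o--o--ooo-o-oo

ooo-oo--o-o-o--o-----
-o----ooo-o-ooooo---o
-oo--o-o--o--ooo-o-oo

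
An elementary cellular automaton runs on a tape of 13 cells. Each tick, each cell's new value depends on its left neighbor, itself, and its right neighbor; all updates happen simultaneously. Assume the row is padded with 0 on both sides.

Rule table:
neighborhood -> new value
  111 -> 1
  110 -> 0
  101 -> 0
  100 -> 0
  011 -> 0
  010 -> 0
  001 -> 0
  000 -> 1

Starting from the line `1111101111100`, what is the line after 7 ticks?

tick 1: 0111000111001
tick 2: 0010010010000
tick 3: 1000000000111
tick 4: 0011111110010
tick 5: 1001111100000
tick 6: 0000111001111
tick 7: 1110010000110

1110010000110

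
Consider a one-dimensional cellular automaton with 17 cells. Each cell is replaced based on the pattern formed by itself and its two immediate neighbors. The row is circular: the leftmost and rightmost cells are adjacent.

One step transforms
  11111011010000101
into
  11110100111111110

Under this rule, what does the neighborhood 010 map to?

1

At position 9 the neighborhood is 010; the next row has 1 there.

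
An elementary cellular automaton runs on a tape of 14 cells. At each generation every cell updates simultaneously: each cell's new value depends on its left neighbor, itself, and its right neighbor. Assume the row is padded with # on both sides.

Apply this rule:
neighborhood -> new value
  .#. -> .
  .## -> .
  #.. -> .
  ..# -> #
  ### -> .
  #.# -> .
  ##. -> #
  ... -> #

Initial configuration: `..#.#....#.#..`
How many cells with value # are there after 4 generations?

.#....###....#
...###..#.###.
.##..#.#....#.
..#.#....###..
count of #: 5

5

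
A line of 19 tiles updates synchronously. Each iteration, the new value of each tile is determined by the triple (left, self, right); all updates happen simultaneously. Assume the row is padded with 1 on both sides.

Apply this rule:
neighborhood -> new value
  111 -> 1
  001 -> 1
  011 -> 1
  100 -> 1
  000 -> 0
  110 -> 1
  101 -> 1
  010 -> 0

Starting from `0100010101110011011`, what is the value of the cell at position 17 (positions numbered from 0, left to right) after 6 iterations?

1

1010101011111111111
1101010111111111111
1110101111111111111
1111011111111111111
1111111111111111111
1111111111111111111
position 17 holds 1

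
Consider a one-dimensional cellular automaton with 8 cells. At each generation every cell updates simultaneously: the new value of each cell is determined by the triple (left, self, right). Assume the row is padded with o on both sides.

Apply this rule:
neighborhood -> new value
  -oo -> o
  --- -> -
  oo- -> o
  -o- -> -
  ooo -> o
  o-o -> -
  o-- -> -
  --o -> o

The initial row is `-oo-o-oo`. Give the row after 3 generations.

-oo-oooo

-oo---oo
-oo--ooo
-oo-oooo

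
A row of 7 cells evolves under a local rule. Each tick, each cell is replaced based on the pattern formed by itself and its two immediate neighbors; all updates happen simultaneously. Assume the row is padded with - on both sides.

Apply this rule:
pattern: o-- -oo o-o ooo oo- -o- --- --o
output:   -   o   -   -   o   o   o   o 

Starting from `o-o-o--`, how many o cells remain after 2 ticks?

o-o-o-o
o-o-o-o
count of o: 4

4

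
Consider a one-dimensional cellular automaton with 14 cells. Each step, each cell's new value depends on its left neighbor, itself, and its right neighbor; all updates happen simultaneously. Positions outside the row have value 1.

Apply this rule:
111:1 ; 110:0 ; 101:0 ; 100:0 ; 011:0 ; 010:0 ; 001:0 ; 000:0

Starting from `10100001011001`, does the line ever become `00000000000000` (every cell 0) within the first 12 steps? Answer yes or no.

yes

00000000000000
all cells are 0 at step 1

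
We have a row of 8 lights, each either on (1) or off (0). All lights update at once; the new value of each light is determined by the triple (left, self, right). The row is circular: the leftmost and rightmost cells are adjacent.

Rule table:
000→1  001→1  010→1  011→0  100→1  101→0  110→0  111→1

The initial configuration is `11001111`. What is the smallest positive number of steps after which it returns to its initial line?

6

step 1: 10110111
step 2: 00000011
step 3: 11111100
step 4: 01111011
step 5: 00110000
step 6: 11001111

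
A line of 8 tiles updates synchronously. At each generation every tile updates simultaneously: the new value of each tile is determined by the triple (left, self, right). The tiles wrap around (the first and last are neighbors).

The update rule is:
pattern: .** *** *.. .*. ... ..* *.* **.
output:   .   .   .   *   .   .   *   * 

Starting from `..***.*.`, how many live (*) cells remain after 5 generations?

1

....***.
......*.
......*.  (fixed point — unchanged through generation 5)
count of *: 1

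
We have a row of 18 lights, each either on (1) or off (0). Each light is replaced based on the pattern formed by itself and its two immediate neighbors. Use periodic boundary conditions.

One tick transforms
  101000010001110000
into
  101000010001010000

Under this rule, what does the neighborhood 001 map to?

0

At position 6 the neighborhood is 001; the next row has 0 there.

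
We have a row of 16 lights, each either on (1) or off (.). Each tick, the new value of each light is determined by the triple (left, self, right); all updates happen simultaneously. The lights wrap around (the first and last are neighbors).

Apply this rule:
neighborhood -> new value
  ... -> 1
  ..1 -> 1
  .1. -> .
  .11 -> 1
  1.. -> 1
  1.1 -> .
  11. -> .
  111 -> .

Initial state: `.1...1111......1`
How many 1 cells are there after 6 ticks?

8

..1111...111111.
111...1111.....1
...1111...111111
1111...1111.....
1...1111...11111
.1111...1111....
count of 1: 8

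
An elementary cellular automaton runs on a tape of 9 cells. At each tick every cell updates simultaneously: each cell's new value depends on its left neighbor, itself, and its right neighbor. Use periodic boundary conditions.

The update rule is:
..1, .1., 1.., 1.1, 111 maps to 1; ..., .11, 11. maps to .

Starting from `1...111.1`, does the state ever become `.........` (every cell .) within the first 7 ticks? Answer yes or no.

.1.1.1.1.
111111111
111111111  (fixed point — unchanged through tick 7)
tick 7 is 111111111, still not uniform .

no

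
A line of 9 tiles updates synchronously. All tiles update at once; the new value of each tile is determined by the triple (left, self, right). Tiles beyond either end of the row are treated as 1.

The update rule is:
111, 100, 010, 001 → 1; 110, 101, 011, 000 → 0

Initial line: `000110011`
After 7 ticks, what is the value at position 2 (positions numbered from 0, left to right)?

101001101
001110000
110101001
100101110
011100100
001011111
111001111
position 2 holds 1

1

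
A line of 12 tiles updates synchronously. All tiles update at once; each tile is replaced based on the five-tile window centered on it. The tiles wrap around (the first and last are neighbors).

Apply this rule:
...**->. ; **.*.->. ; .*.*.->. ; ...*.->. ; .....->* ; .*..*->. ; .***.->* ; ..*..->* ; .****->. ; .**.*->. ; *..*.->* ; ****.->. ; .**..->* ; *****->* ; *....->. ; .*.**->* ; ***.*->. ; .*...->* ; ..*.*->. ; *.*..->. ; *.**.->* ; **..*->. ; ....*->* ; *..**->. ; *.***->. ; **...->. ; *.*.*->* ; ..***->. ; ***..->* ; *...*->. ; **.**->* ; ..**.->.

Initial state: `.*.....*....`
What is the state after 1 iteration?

.**.**.**.**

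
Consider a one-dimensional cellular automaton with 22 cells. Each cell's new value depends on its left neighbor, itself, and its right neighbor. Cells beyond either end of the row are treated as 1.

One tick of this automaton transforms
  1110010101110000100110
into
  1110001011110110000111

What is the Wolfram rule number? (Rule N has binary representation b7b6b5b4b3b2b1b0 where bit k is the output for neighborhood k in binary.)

233

position 0: 111 → 1  (bit 7 = 1)
position 2: 110 → 1  (bit 6 = 1)
position 6: 101 → 1  (bit 5 = 1)
position 3: 100 → 0  (bit 4 = 0)
position 9: 011 → 1  (bit 3 = 1)
position 5: 010 → 0  (bit 2 = 0)
position 4: 001 → 0  (bit 1 = 0)
position 13: 000 → 1  (bit 0 = 1)
bits b7..b0 = 11101001 = 233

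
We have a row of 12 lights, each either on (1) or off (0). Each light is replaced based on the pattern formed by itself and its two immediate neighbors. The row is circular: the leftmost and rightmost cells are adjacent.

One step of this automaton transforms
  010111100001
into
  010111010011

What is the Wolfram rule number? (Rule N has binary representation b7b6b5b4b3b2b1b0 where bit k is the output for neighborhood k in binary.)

158

position 4: 111 → 1  (bit 7 = 1)
position 6: 110 → 0  (bit 6 = 0)
position 0: 101 → 0  (bit 5 = 0)
position 7: 100 → 1  (bit 4 = 1)
position 3: 011 → 1  (bit 3 = 1)
position 1: 010 → 1  (bit 2 = 1)
position 10: 001 → 1  (bit 1 = 1)
position 8: 000 → 0  (bit 0 = 0)
bits b7..b0 = 10011110 = 158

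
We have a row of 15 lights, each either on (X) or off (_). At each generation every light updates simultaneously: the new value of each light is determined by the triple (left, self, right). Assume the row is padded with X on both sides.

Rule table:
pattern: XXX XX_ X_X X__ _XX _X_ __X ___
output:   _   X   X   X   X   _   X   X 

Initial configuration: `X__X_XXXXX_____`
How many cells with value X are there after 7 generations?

XXX_XX___XXXXXX
__XXXXXXXX_____
XXX______XXXXXX
__XXXXXXXX_____  (repeats generation 2; period 2)
generation 7: XXX______XXXXXX
count of X: 9

9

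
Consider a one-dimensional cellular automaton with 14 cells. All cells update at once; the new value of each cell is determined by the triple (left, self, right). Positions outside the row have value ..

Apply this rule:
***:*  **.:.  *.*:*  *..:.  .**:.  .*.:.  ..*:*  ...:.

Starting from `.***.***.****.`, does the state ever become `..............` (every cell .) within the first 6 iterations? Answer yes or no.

*.*.*.*.*.**..
.*.*.*.*.*....
*.*.*.*.*.....
.*.*.*.*......
*.*.*.*.......
.*.*.*........
iteration 6 is .*.*.*........, still not uniform .

no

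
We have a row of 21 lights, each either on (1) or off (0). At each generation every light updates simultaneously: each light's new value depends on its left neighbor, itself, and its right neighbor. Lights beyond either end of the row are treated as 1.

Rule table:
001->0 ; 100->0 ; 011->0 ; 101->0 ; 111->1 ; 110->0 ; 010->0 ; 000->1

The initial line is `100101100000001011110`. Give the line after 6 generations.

000111111000000011110

generation 1: 000000001111100001100
generation 2: 011111100111001100000
generation 3: 001111000010000001110
generation 4: 000110011000111100100
generation 5: 010000000010011000000
generation 6: 000111111000000011110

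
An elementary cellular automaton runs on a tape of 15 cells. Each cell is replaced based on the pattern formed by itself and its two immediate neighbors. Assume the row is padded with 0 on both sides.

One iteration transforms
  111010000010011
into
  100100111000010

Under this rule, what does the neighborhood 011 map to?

At position 0 the neighborhood is 011; the next row has 1 there.

1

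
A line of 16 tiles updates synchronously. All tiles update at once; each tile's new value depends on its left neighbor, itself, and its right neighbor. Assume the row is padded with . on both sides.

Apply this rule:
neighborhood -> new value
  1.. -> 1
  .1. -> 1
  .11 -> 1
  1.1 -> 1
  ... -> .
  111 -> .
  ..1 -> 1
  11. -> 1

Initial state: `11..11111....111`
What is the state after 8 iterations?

11...11........1

iteration 1: 11111...11..11.1
iteration 2: 1...11.111111111
iteration 3: 11.11111.......1
iteration 4: 1111...11.....11
iteration 5: 1..11.1111...111
iteration 6: 1111111..11.11.1
iteration 7: 1.....1111111111
iteration 8: 11...11........1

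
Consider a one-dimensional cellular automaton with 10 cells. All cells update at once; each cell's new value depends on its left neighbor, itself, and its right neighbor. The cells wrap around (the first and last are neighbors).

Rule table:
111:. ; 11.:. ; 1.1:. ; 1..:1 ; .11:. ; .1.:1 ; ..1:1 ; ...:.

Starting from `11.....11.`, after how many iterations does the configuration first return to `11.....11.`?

iteration 1: ..1...1...
iteration 2: .111.111..
iteration 3: 1.......1.
iteration 4: 11.....11.

4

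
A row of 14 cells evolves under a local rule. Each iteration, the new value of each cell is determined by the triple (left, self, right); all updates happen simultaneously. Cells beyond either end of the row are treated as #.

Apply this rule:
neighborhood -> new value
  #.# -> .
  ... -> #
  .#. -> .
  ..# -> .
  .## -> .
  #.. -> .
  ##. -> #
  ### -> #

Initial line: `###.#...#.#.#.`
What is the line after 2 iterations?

iteration 1: ###...#.......
iteration 2: ###.#...#####.

###.#...#####.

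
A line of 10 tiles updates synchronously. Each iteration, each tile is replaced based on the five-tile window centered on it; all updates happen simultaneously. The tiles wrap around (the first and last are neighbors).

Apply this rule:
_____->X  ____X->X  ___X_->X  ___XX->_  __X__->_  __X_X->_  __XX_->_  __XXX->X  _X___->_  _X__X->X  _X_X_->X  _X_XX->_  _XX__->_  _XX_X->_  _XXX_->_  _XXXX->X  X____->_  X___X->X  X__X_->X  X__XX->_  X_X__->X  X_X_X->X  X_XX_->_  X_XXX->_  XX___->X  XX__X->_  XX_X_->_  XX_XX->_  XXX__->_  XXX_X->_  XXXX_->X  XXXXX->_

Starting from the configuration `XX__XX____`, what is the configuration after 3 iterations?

______X_X_
_XXXXX_XX_
_XX_X_____

_XX_X_____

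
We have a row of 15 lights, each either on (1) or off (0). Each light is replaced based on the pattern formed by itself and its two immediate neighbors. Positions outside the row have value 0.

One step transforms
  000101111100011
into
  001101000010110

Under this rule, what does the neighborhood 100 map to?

At position 10 the neighborhood is 100; the next row has 1 there.

1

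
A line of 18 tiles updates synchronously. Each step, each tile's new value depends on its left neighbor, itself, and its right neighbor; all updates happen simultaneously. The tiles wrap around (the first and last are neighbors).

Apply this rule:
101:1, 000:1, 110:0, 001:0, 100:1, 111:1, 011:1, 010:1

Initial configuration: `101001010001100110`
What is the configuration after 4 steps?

101111101111111111

111101111101010101
111011111011111111
110111110111111111
101111101111111111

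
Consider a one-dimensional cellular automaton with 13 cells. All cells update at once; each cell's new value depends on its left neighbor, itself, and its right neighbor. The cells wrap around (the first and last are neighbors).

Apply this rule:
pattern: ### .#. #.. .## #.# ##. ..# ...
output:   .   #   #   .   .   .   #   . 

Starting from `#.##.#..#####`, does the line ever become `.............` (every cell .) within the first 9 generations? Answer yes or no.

no

.....###.....
....#...#....
...###.###...
..#.......#..
.###.....###.
#...#...#...#
.#.###.###.#.
##.........##
..#.......#..
generation 9 is ..#.......#.., still not uniform .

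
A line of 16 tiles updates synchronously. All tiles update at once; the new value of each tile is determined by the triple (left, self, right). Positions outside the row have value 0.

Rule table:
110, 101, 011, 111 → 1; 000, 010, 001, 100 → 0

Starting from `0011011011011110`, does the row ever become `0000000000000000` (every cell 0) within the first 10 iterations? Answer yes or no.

0011111111111110
0011111111111110  (fixed point — unchanged through iteration 10)
iteration 10 is 0011111111111110, still not uniform 0

no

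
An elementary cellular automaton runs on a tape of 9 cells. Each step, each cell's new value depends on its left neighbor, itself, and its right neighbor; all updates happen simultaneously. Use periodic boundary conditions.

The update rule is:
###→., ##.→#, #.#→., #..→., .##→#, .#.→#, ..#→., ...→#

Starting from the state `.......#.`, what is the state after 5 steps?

######.#.
#....#.#.
#.##.#.#.
#.##.#.#.  (fixed point — unchanged through step 5)

#.##.#.#.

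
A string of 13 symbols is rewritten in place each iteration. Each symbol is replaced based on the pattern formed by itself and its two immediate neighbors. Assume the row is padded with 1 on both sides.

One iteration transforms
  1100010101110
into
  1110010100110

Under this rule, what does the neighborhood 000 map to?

0

At position 3 the neighborhood is 000; the next row has 0 there.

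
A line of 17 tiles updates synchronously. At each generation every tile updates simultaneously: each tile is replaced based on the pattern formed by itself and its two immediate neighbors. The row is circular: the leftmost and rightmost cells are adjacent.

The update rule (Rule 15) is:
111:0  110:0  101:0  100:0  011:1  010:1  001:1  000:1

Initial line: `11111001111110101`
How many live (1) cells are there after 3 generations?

4

00000011000000101
01111110011111101
01000000110000001
count of 1: 4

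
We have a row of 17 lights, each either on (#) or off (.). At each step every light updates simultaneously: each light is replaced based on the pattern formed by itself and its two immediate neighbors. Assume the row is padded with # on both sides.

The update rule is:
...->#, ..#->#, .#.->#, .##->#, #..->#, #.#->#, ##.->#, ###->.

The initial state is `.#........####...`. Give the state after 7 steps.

###########..####

###########..####
..........####...
###########..####  (repeats step 1; period 2)
step 7: ###########..####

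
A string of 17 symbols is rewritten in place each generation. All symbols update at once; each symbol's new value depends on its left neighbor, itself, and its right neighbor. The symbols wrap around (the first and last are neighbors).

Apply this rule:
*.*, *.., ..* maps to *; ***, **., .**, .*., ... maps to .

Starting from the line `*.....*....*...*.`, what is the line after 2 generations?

.*...*.*..*.*.*.*
*.*.*.*.**.*.*.*.

*.*.*.*.**.*.*.*.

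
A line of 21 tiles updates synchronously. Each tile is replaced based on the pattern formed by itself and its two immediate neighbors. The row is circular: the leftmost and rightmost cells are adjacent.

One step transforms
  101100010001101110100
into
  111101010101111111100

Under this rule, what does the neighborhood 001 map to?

0

At position 6 the neighborhood is 001; the next row has 0 there.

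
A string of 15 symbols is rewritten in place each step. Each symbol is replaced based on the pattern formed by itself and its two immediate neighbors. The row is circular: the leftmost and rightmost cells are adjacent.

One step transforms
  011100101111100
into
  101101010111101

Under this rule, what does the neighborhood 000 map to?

1

At position 14 the neighborhood is 000; the next row has 1 there.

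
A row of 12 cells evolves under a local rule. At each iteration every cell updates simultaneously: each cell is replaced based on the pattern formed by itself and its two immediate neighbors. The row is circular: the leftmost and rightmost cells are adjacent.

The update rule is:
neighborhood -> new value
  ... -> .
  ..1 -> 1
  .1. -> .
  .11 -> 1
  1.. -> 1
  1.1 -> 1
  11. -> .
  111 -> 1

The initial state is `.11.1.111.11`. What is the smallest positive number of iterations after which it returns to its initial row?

12

11.1.111.11.
1.1.111.11.1
.1.111.11.11
1.111.11.11.
.111.11.11.1
111.11.11.1.
11.11.11.1.1
1.11.11.1.11
.11.11.1.111
11.11.1.111.
1.11.1.111.1
.11.1.111.11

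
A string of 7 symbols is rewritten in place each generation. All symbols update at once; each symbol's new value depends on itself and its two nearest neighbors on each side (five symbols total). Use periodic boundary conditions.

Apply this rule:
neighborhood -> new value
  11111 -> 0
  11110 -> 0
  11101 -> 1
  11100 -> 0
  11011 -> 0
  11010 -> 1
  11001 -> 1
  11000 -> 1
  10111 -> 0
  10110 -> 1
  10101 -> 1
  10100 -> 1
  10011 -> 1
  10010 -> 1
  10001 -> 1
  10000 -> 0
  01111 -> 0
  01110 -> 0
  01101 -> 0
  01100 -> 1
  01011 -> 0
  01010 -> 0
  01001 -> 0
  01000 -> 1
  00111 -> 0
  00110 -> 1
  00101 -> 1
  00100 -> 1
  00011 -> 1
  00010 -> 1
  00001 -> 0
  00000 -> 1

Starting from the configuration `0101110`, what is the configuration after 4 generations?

0010000

1100001
0010010
1110111
0010000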